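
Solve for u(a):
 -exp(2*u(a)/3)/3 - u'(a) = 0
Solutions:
 u(a) = 3*log(-sqrt(-1/(C1 - a))) - 3*log(2)/2 + 3*log(3)
 u(a) = 3*log(-1/(C1 - a))/2 - 3*log(2)/2 + 3*log(3)


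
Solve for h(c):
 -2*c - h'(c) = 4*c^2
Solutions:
 h(c) = C1 - 4*c^3/3 - c^2


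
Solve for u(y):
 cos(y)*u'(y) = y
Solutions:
 u(y) = C1 + Integral(y/cos(y), y)


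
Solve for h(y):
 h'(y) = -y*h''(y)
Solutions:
 h(y) = C1 + C2*log(y)


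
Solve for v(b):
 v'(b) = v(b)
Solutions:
 v(b) = C1*exp(b)


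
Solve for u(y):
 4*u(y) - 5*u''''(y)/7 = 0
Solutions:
 u(y) = C1*exp(-sqrt(2)*5^(3/4)*7^(1/4)*y/5) + C2*exp(sqrt(2)*5^(3/4)*7^(1/4)*y/5) + C3*sin(sqrt(2)*5^(3/4)*7^(1/4)*y/5) + C4*cos(sqrt(2)*5^(3/4)*7^(1/4)*y/5)


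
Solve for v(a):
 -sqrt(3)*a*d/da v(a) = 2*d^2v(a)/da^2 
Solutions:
 v(a) = C1 + C2*erf(3^(1/4)*a/2)


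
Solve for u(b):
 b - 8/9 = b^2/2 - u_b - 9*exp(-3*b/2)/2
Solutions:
 u(b) = C1 + b^3/6 - b^2/2 + 8*b/9 + 3*exp(-3*b/2)


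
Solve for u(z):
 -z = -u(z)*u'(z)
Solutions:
 u(z) = -sqrt(C1 + z^2)
 u(z) = sqrt(C1 + z^2)


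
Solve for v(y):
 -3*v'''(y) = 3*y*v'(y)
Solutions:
 v(y) = C1 + Integral(C2*airyai(-y) + C3*airybi(-y), y)


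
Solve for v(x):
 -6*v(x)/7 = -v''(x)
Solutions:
 v(x) = C1*exp(-sqrt(42)*x/7) + C2*exp(sqrt(42)*x/7)


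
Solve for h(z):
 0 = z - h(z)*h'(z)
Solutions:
 h(z) = -sqrt(C1 + z^2)
 h(z) = sqrt(C1 + z^2)


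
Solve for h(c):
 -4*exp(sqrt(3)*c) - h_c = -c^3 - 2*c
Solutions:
 h(c) = C1 + c^4/4 + c^2 - 4*sqrt(3)*exp(sqrt(3)*c)/3


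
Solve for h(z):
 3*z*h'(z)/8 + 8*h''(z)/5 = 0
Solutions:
 h(z) = C1 + C2*erf(sqrt(30)*z/16)


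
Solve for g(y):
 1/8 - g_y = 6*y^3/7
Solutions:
 g(y) = C1 - 3*y^4/14 + y/8


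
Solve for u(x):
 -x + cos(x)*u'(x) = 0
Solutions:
 u(x) = C1 + Integral(x/cos(x), x)


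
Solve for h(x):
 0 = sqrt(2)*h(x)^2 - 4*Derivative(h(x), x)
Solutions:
 h(x) = -4/(C1 + sqrt(2)*x)


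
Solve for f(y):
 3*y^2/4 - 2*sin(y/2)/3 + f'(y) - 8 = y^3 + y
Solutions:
 f(y) = C1 + y^4/4 - y^3/4 + y^2/2 + 8*y - 4*cos(y/2)/3


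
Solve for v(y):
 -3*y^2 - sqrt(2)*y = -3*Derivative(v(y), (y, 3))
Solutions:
 v(y) = C1 + C2*y + C3*y^2 + y^5/60 + sqrt(2)*y^4/72


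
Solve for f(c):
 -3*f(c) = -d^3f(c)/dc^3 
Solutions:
 f(c) = C3*exp(3^(1/3)*c) + (C1*sin(3^(5/6)*c/2) + C2*cos(3^(5/6)*c/2))*exp(-3^(1/3)*c/2)


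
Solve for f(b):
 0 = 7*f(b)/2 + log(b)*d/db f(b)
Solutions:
 f(b) = C1*exp(-7*li(b)/2)


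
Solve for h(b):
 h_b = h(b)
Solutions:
 h(b) = C1*exp(b)


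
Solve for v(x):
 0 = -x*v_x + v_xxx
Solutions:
 v(x) = C1 + Integral(C2*airyai(x) + C3*airybi(x), x)


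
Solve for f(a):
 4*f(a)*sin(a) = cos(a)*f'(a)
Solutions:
 f(a) = C1/cos(a)^4


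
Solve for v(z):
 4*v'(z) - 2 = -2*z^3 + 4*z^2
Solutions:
 v(z) = C1 - z^4/8 + z^3/3 + z/2


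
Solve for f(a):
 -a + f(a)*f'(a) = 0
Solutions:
 f(a) = -sqrt(C1 + a^2)
 f(a) = sqrt(C1 + a^2)


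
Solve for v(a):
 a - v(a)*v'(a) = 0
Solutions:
 v(a) = -sqrt(C1 + a^2)
 v(a) = sqrt(C1 + a^2)


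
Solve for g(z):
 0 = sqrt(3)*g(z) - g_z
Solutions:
 g(z) = C1*exp(sqrt(3)*z)


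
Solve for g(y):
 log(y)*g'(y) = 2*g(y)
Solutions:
 g(y) = C1*exp(2*li(y))


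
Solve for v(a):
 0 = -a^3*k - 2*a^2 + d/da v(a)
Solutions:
 v(a) = C1 + a^4*k/4 + 2*a^3/3


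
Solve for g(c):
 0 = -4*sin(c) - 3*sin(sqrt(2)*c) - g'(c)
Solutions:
 g(c) = C1 + 4*cos(c) + 3*sqrt(2)*cos(sqrt(2)*c)/2


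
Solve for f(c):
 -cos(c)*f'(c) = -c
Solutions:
 f(c) = C1 + Integral(c/cos(c), c)


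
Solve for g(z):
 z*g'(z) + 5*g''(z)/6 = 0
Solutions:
 g(z) = C1 + C2*erf(sqrt(15)*z/5)


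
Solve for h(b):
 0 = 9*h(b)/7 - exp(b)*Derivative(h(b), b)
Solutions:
 h(b) = C1*exp(-9*exp(-b)/7)


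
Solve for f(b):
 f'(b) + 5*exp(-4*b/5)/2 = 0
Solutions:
 f(b) = C1 + 25*exp(-4*b/5)/8


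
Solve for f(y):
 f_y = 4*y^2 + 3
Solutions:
 f(y) = C1 + 4*y^3/3 + 3*y


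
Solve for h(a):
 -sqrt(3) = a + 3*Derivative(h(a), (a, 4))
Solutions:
 h(a) = C1 + C2*a + C3*a^2 + C4*a^3 - a^5/360 - sqrt(3)*a^4/72


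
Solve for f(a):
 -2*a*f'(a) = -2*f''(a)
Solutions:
 f(a) = C1 + C2*erfi(sqrt(2)*a/2)


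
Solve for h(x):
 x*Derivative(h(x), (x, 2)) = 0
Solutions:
 h(x) = C1 + C2*x


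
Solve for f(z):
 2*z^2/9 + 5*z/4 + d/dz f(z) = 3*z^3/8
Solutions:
 f(z) = C1 + 3*z^4/32 - 2*z^3/27 - 5*z^2/8


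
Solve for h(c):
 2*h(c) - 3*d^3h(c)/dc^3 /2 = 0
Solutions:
 h(c) = C3*exp(6^(2/3)*c/3) + (C1*sin(2^(2/3)*3^(1/6)*c/2) + C2*cos(2^(2/3)*3^(1/6)*c/2))*exp(-6^(2/3)*c/6)


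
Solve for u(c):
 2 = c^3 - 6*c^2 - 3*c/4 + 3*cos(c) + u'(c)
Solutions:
 u(c) = C1 - c^4/4 + 2*c^3 + 3*c^2/8 + 2*c - 3*sin(c)


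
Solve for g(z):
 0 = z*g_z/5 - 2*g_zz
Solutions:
 g(z) = C1 + C2*erfi(sqrt(5)*z/10)


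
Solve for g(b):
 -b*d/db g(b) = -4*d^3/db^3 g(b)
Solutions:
 g(b) = C1 + Integral(C2*airyai(2^(1/3)*b/2) + C3*airybi(2^(1/3)*b/2), b)


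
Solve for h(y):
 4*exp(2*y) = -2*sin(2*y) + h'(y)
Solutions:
 h(y) = C1 + 2*exp(2*y) - cos(2*y)


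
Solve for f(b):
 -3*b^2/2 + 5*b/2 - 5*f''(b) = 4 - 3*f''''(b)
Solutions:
 f(b) = C1 + C2*b + C3*exp(-sqrt(15)*b/3) + C4*exp(sqrt(15)*b/3) - b^4/40 + b^3/12 - 29*b^2/50


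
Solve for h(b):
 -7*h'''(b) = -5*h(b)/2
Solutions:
 h(b) = C3*exp(14^(2/3)*5^(1/3)*b/14) + (C1*sin(14^(2/3)*sqrt(3)*5^(1/3)*b/28) + C2*cos(14^(2/3)*sqrt(3)*5^(1/3)*b/28))*exp(-14^(2/3)*5^(1/3)*b/28)


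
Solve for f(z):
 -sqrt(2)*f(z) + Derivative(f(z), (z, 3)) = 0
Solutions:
 f(z) = C3*exp(2^(1/6)*z) + (C1*sin(2^(1/6)*sqrt(3)*z/2) + C2*cos(2^(1/6)*sqrt(3)*z/2))*exp(-2^(1/6)*z/2)


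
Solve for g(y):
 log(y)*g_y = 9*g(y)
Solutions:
 g(y) = C1*exp(9*li(y))


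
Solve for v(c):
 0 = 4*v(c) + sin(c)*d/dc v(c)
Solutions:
 v(c) = C1*(cos(c)^2 + 2*cos(c) + 1)/(cos(c)^2 - 2*cos(c) + 1)


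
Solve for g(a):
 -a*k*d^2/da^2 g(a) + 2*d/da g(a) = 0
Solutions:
 g(a) = C1 + a^(((re(k) + 2)*re(k) + im(k)^2)/(re(k)^2 + im(k)^2))*(C2*sin(2*log(a)*Abs(im(k))/(re(k)^2 + im(k)^2)) + C3*cos(2*log(a)*im(k)/(re(k)^2 + im(k)^2)))


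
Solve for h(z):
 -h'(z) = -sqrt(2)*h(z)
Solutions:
 h(z) = C1*exp(sqrt(2)*z)


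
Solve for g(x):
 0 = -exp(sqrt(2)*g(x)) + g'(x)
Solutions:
 g(x) = sqrt(2)*(2*log(-1/(C1 + x)) - log(2))/4


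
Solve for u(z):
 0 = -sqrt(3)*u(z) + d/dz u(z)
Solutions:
 u(z) = C1*exp(sqrt(3)*z)


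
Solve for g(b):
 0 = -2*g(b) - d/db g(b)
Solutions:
 g(b) = C1*exp(-2*b)


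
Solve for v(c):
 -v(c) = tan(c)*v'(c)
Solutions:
 v(c) = C1/sin(c)


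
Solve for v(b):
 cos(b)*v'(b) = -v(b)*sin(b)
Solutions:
 v(b) = C1*cos(b)


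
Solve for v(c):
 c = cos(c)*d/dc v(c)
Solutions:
 v(c) = C1 + Integral(c/cos(c), c)


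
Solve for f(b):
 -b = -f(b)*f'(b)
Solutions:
 f(b) = -sqrt(C1 + b^2)
 f(b) = sqrt(C1 + b^2)


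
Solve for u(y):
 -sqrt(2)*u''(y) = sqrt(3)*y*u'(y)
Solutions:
 u(y) = C1 + C2*erf(6^(1/4)*y/2)


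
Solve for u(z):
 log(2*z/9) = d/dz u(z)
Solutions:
 u(z) = C1 + z*log(z) + z*log(2/9) - z


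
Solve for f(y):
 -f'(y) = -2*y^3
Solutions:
 f(y) = C1 + y^4/2


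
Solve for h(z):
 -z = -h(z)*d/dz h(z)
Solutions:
 h(z) = -sqrt(C1 + z^2)
 h(z) = sqrt(C1 + z^2)


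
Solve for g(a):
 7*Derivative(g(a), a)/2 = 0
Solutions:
 g(a) = C1


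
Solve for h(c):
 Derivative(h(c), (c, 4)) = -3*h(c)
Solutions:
 h(c) = (C1*sin(sqrt(2)*3^(1/4)*c/2) + C2*cos(sqrt(2)*3^(1/4)*c/2))*exp(-sqrt(2)*3^(1/4)*c/2) + (C3*sin(sqrt(2)*3^(1/4)*c/2) + C4*cos(sqrt(2)*3^(1/4)*c/2))*exp(sqrt(2)*3^(1/4)*c/2)


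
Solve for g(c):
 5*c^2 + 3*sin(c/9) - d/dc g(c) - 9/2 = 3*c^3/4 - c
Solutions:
 g(c) = C1 - 3*c^4/16 + 5*c^3/3 + c^2/2 - 9*c/2 - 27*cos(c/9)


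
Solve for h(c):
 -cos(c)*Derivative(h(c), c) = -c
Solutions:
 h(c) = C1 + Integral(c/cos(c), c)


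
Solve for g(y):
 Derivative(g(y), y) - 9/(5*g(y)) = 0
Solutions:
 g(y) = -sqrt(C1 + 90*y)/5
 g(y) = sqrt(C1 + 90*y)/5


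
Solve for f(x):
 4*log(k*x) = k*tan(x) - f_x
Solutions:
 f(x) = C1 - k*log(cos(x)) - 4*x*log(k*x) + 4*x


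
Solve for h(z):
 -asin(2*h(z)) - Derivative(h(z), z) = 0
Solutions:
 Integral(1/asin(2*_y), (_y, h(z))) = C1 - z


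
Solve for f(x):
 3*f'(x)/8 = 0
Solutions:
 f(x) = C1


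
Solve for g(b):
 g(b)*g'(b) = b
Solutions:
 g(b) = -sqrt(C1 + b^2)
 g(b) = sqrt(C1 + b^2)


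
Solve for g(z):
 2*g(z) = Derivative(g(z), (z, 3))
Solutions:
 g(z) = C3*exp(2^(1/3)*z) + (C1*sin(2^(1/3)*sqrt(3)*z/2) + C2*cos(2^(1/3)*sqrt(3)*z/2))*exp(-2^(1/3)*z/2)


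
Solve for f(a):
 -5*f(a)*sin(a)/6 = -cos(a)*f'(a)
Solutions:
 f(a) = C1/cos(a)^(5/6)


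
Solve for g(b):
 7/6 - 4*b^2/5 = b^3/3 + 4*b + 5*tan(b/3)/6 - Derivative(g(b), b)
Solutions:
 g(b) = C1 + b^4/12 + 4*b^3/15 + 2*b^2 - 7*b/6 - 5*log(cos(b/3))/2


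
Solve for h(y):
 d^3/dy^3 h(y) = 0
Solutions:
 h(y) = C1 + C2*y + C3*y^2


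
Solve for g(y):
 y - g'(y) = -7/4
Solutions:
 g(y) = C1 + y^2/2 + 7*y/4


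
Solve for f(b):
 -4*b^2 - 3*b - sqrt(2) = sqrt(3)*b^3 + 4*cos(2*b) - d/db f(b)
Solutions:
 f(b) = C1 + sqrt(3)*b^4/4 + 4*b^3/3 + 3*b^2/2 + sqrt(2)*b + 2*sin(2*b)


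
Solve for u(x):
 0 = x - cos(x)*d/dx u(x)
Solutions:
 u(x) = C1 + Integral(x/cos(x), x)


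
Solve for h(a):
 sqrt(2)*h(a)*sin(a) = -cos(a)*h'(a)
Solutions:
 h(a) = C1*cos(a)^(sqrt(2))


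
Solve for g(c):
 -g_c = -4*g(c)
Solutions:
 g(c) = C1*exp(4*c)


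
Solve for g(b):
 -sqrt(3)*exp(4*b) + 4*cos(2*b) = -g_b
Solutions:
 g(b) = C1 + sqrt(3)*exp(4*b)/4 - 2*sin(2*b)


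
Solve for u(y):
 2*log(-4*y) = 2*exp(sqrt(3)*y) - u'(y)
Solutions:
 u(y) = C1 - 2*y*log(-y) + 2*y*(1 - 2*log(2)) + 2*sqrt(3)*exp(sqrt(3)*y)/3


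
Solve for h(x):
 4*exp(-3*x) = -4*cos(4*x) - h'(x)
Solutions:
 h(x) = C1 - sin(4*x) + 4*exp(-3*x)/3


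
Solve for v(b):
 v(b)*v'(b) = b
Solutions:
 v(b) = -sqrt(C1 + b^2)
 v(b) = sqrt(C1 + b^2)


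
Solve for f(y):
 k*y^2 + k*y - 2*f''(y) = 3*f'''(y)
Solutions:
 f(y) = C1 + C2*y + C3*exp(-2*y/3) + k*y^4/24 - k*y^3/6 + 3*k*y^2/4


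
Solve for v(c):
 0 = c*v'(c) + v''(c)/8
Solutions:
 v(c) = C1 + C2*erf(2*c)


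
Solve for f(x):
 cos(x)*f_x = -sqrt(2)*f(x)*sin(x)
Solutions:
 f(x) = C1*cos(x)^(sqrt(2))


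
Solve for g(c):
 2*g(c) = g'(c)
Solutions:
 g(c) = C1*exp(2*c)


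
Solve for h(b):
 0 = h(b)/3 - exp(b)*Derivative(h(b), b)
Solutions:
 h(b) = C1*exp(-exp(-b)/3)


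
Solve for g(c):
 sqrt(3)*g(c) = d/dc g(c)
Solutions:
 g(c) = C1*exp(sqrt(3)*c)


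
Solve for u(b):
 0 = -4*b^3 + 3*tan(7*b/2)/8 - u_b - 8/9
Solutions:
 u(b) = C1 - b^4 - 8*b/9 - 3*log(cos(7*b/2))/28


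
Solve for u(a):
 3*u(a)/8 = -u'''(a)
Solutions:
 u(a) = C3*exp(-3^(1/3)*a/2) + (C1*sin(3^(5/6)*a/4) + C2*cos(3^(5/6)*a/4))*exp(3^(1/3)*a/4)


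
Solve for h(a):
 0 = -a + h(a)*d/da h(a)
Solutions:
 h(a) = -sqrt(C1 + a^2)
 h(a) = sqrt(C1 + a^2)


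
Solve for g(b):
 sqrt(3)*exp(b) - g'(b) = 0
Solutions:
 g(b) = C1 + sqrt(3)*exp(b)


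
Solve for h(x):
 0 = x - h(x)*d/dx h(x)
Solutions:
 h(x) = -sqrt(C1 + x^2)
 h(x) = sqrt(C1 + x^2)


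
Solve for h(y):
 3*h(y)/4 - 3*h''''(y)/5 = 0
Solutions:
 h(y) = C1*exp(-sqrt(2)*5^(1/4)*y/2) + C2*exp(sqrt(2)*5^(1/4)*y/2) + C3*sin(sqrt(2)*5^(1/4)*y/2) + C4*cos(sqrt(2)*5^(1/4)*y/2)


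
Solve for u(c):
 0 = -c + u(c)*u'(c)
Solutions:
 u(c) = -sqrt(C1 + c^2)
 u(c) = sqrt(C1 + c^2)


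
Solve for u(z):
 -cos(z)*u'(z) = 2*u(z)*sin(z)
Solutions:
 u(z) = C1*cos(z)^2


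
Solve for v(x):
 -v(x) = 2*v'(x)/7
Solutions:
 v(x) = C1*exp(-7*x/2)


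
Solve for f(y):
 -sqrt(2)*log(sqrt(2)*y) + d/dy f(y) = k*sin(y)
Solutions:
 f(y) = C1 - k*cos(y) + sqrt(2)*y*(log(y) - 1) + sqrt(2)*y*log(2)/2


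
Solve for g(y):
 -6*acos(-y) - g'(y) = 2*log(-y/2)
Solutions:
 g(y) = C1 - 2*y*log(-y) - 6*y*acos(-y) + 2*y*log(2) + 2*y - 6*sqrt(1 - y^2)


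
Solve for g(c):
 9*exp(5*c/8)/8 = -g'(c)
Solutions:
 g(c) = C1 - 9*exp(5*c/8)/5


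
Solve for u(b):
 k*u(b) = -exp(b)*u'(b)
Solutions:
 u(b) = C1*exp(k*exp(-b))


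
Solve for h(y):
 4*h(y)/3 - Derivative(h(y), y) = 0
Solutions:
 h(y) = C1*exp(4*y/3)


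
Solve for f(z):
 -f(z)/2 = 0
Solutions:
 f(z) = 0


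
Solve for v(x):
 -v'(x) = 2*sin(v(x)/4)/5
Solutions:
 2*x/5 + 2*log(cos(v(x)/4) - 1) - 2*log(cos(v(x)/4) + 1) = C1


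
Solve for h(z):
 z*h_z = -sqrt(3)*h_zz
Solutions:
 h(z) = C1 + C2*erf(sqrt(2)*3^(3/4)*z/6)


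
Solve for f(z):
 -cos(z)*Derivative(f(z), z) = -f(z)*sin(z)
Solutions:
 f(z) = C1/cos(z)


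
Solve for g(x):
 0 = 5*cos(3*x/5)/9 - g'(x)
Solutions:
 g(x) = C1 + 25*sin(3*x/5)/27


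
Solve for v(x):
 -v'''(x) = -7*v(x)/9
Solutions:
 v(x) = C3*exp(21^(1/3)*x/3) + (C1*sin(3^(5/6)*7^(1/3)*x/6) + C2*cos(3^(5/6)*7^(1/3)*x/6))*exp(-21^(1/3)*x/6)


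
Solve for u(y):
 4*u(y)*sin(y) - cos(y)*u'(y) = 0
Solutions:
 u(y) = C1/cos(y)^4


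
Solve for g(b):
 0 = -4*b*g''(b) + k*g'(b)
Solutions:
 g(b) = C1 + b^(re(k)/4 + 1)*(C2*sin(log(b)*Abs(im(k))/4) + C3*cos(log(b)*im(k)/4))


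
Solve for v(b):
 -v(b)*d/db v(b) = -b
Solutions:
 v(b) = -sqrt(C1 + b^2)
 v(b) = sqrt(C1 + b^2)


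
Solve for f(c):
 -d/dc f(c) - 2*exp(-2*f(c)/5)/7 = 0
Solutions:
 f(c) = 5*log(-sqrt(C1 - 2*c)) - 5*log(35) + 5*log(70)/2
 f(c) = 5*log(C1 - 2*c)/2 - 5*log(35) + 5*log(70)/2


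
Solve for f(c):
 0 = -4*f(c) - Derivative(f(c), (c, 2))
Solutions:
 f(c) = C1*sin(2*c) + C2*cos(2*c)


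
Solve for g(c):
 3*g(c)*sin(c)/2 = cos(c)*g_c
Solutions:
 g(c) = C1/cos(c)^(3/2)


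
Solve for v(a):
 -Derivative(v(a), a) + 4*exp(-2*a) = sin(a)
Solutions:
 v(a) = C1 + cos(a) - 2*exp(-2*a)


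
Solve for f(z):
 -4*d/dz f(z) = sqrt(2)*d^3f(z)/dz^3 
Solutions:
 f(z) = C1 + C2*sin(2^(3/4)*z) + C3*cos(2^(3/4)*z)


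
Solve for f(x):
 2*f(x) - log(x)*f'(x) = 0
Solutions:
 f(x) = C1*exp(2*li(x))


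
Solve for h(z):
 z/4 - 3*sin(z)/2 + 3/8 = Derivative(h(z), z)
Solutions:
 h(z) = C1 + z^2/8 + 3*z/8 + 3*cos(z)/2


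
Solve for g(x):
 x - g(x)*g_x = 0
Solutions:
 g(x) = -sqrt(C1 + x^2)
 g(x) = sqrt(C1 + x^2)


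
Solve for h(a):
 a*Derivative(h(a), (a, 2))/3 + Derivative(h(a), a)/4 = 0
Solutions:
 h(a) = C1 + C2*a^(1/4)


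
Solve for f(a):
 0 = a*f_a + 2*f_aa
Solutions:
 f(a) = C1 + C2*erf(a/2)


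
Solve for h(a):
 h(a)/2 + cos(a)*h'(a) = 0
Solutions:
 h(a) = C1*(sin(a) - 1)^(1/4)/(sin(a) + 1)^(1/4)


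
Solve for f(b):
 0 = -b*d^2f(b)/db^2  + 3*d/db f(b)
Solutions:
 f(b) = C1 + C2*b^4


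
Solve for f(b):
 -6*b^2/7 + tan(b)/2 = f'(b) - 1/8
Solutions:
 f(b) = C1 - 2*b^3/7 + b/8 - log(cos(b))/2


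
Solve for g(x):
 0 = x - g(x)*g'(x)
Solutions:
 g(x) = -sqrt(C1 + x^2)
 g(x) = sqrt(C1 + x^2)


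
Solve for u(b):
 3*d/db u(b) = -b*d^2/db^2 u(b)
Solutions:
 u(b) = C1 + C2/b^2


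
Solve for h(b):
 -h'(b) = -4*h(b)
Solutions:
 h(b) = C1*exp(4*b)


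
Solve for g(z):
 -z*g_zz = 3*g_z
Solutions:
 g(z) = C1 + C2/z^2


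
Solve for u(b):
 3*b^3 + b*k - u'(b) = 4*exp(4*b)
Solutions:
 u(b) = C1 + 3*b^4/4 + b^2*k/2 - exp(4*b)


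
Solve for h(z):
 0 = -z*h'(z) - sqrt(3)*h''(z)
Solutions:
 h(z) = C1 + C2*erf(sqrt(2)*3^(3/4)*z/6)


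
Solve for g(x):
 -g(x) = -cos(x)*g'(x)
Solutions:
 g(x) = C1*sqrt(sin(x) + 1)/sqrt(sin(x) - 1)


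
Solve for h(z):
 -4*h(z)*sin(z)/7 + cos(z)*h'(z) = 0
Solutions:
 h(z) = C1/cos(z)^(4/7)


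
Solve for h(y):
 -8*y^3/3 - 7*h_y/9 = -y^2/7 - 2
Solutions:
 h(y) = C1 - 6*y^4/7 + 3*y^3/49 + 18*y/7


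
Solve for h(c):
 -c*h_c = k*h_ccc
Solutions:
 h(c) = C1 + Integral(C2*airyai(c*(-1/k)^(1/3)) + C3*airybi(c*(-1/k)^(1/3)), c)


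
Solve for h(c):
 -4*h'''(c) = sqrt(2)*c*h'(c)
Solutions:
 h(c) = C1 + Integral(C2*airyai(-sqrt(2)*c/2) + C3*airybi(-sqrt(2)*c/2), c)


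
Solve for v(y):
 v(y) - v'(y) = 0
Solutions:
 v(y) = C1*exp(y)


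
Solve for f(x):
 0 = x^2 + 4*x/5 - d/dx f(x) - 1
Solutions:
 f(x) = C1 + x^3/3 + 2*x^2/5 - x


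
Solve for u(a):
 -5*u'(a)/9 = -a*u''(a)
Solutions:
 u(a) = C1 + C2*a^(14/9)


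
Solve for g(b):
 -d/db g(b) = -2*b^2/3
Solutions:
 g(b) = C1 + 2*b^3/9


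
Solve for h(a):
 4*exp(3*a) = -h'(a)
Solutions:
 h(a) = C1 - 4*exp(3*a)/3


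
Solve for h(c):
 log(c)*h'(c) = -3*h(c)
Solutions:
 h(c) = C1*exp(-3*li(c))


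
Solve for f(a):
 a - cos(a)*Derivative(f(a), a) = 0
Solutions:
 f(a) = C1 + Integral(a/cos(a), a)


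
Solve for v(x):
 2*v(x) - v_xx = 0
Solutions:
 v(x) = C1*exp(-sqrt(2)*x) + C2*exp(sqrt(2)*x)


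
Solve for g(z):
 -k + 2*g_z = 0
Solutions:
 g(z) = C1 + k*z/2


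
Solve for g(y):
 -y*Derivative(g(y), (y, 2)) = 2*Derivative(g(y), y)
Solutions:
 g(y) = C1 + C2/y


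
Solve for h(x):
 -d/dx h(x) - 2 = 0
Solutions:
 h(x) = C1 - 2*x


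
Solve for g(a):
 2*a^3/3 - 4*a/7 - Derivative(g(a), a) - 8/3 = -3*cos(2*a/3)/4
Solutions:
 g(a) = C1 + a^4/6 - 2*a^2/7 - 8*a/3 + 9*sin(2*a/3)/8


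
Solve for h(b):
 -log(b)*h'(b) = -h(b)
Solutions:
 h(b) = C1*exp(li(b))


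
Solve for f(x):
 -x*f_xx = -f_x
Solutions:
 f(x) = C1 + C2*x^2


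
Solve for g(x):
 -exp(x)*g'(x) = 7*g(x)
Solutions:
 g(x) = C1*exp(7*exp(-x))


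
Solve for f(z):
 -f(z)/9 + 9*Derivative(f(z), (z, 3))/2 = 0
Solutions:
 f(z) = C3*exp(2^(1/3)*3^(2/3)*z/9) + (C1*sin(2^(1/3)*3^(1/6)*z/6) + C2*cos(2^(1/3)*3^(1/6)*z/6))*exp(-2^(1/3)*3^(2/3)*z/18)


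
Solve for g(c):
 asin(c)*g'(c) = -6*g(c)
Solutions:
 g(c) = C1*exp(-6*Integral(1/asin(c), c))


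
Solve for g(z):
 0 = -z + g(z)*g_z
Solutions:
 g(z) = -sqrt(C1 + z^2)
 g(z) = sqrt(C1 + z^2)


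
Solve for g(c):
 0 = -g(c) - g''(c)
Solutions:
 g(c) = C1*sin(c) + C2*cos(c)


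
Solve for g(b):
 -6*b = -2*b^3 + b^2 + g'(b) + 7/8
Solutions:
 g(b) = C1 + b^4/2 - b^3/3 - 3*b^2 - 7*b/8


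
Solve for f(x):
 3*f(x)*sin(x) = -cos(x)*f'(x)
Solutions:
 f(x) = C1*cos(x)^3


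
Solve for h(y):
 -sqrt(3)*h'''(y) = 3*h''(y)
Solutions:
 h(y) = C1 + C2*y + C3*exp(-sqrt(3)*y)


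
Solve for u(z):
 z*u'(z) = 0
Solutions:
 u(z) = C1


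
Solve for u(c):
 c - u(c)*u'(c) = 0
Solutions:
 u(c) = -sqrt(C1 + c^2)
 u(c) = sqrt(C1 + c^2)


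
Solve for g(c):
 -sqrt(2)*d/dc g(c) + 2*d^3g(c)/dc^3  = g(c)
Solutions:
 g(c) = C1*exp(-c*(2*2^(1/6)*3^(2/3)/(sqrt(3)*sqrt(27 - 4*sqrt(2)) + 9)^(1/3) + 6^(1/3)*(sqrt(3)*sqrt(27 - 4*sqrt(2)) + 9)^(1/3))/12)*sin(c*(-6*6^(1/6)/(sqrt(3)*sqrt(27 - 4*sqrt(2)) + 9)^(1/3) + 2^(1/3)*3^(5/6)*(sqrt(3)*sqrt(27 - 4*sqrt(2)) + 9)^(1/3))/12) + C2*exp(-c*(2*2^(1/6)*3^(2/3)/(sqrt(3)*sqrt(27 - 4*sqrt(2)) + 9)^(1/3) + 6^(1/3)*(sqrt(3)*sqrt(27 - 4*sqrt(2)) + 9)^(1/3))/12)*cos(c*(-6*6^(1/6)/(sqrt(3)*sqrt(27 - 4*sqrt(2)) + 9)^(1/3) + 2^(1/3)*3^(5/6)*(sqrt(3)*sqrt(27 - 4*sqrt(2)) + 9)^(1/3))/12) + C3*exp(c*(2*2^(1/6)*3^(2/3)/(sqrt(3)*sqrt(27 - 4*sqrt(2)) + 9)^(1/3) + 6^(1/3)*(sqrt(3)*sqrt(27 - 4*sqrt(2)) + 9)^(1/3))/6)


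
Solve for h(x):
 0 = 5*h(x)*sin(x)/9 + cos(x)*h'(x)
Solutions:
 h(x) = C1*cos(x)^(5/9)


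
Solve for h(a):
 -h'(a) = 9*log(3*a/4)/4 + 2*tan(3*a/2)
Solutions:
 h(a) = C1 - 9*a*log(a)/4 - 9*a*log(3)/4 + 9*a/4 + 9*a*log(2)/2 + 4*log(cos(3*a/2))/3


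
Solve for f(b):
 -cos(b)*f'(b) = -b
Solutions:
 f(b) = C1 + Integral(b/cos(b), b)


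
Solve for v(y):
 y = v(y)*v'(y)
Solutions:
 v(y) = -sqrt(C1 + y^2)
 v(y) = sqrt(C1 + y^2)


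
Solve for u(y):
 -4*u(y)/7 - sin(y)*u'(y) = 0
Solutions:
 u(y) = C1*(cos(y) + 1)^(2/7)/(cos(y) - 1)^(2/7)


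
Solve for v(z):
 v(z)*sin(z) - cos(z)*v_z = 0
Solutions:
 v(z) = C1/cos(z)


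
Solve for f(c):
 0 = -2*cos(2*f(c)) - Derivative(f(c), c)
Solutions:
 f(c) = -asin((C1 + exp(8*c))/(C1 - exp(8*c)))/2 + pi/2
 f(c) = asin((C1 + exp(8*c))/(C1 - exp(8*c)))/2


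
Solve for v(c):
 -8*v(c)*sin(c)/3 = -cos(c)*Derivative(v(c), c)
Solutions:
 v(c) = C1/cos(c)^(8/3)


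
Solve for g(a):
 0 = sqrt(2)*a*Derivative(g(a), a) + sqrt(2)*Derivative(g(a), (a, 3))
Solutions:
 g(a) = C1 + Integral(C2*airyai(-a) + C3*airybi(-a), a)


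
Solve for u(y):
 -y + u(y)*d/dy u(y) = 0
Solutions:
 u(y) = -sqrt(C1 + y^2)
 u(y) = sqrt(C1 + y^2)


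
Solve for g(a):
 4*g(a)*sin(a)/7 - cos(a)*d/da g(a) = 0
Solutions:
 g(a) = C1/cos(a)^(4/7)


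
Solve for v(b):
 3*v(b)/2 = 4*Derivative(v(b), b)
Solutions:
 v(b) = C1*exp(3*b/8)


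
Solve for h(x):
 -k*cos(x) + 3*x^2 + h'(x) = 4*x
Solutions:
 h(x) = C1 + k*sin(x) - x^3 + 2*x^2


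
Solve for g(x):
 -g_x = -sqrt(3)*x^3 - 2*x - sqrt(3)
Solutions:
 g(x) = C1 + sqrt(3)*x^4/4 + x^2 + sqrt(3)*x


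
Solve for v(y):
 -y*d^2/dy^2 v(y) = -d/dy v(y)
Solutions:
 v(y) = C1 + C2*y^2


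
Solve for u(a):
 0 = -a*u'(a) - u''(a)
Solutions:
 u(a) = C1 + C2*erf(sqrt(2)*a/2)


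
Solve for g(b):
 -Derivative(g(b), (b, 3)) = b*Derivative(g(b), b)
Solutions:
 g(b) = C1 + Integral(C2*airyai(-b) + C3*airybi(-b), b)


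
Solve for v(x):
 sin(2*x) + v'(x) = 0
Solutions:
 v(x) = C1 + cos(2*x)/2


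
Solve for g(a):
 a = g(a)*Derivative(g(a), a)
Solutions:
 g(a) = -sqrt(C1 + a^2)
 g(a) = sqrt(C1 + a^2)


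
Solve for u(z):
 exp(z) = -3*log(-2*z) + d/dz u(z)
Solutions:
 u(z) = C1 + 3*z*log(-z) + 3*z*(-1 + log(2)) + exp(z)


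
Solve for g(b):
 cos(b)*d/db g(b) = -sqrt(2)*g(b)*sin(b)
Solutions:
 g(b) = C1*cos(b)^(sqrt(2))


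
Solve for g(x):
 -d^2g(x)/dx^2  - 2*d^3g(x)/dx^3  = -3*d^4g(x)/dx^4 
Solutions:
 g(x) = C1 + C2*x + C3*exp(-x/3) + C4*exp(x)


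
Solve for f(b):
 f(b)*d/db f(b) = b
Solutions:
 f(b) = -sqrt(C1 + b^2)
 f(b) = sqrt(C1 + b^2)


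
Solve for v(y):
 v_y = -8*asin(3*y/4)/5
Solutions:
 v(y) = C1 - 8*y*asin(3*y/4)/5 - 8*sqrt(16 - 9*y^2)/15


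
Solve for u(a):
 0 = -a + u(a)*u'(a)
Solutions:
 u(a) = -sqrt(C1 + a^2)
 u(a) = sqrt(C1 + a^2)


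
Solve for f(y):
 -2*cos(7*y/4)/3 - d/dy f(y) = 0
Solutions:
 f(y) = C1 - 8*sin(7*y/4)/21


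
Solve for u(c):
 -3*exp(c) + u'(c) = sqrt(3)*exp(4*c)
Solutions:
 u(c) = C1 + sqrt(3)*exp(4*c)/4 + 3*exp(c)


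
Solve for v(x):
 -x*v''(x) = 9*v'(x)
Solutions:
 v(x) = C1 + C2/x^8


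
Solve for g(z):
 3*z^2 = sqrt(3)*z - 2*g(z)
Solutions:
 g(z) = z*(-3*z + sqrt(3))/2


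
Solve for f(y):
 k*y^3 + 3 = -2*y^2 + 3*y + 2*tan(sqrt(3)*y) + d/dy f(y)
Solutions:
 f(y) = C1 + k*y^4/4 + 2*y^3/3 - 3*y^2/2 + 3*y + 2*sqrt(3)*log(cos(sqrt(3)*y))/3


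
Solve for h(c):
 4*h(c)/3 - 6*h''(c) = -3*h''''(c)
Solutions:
 h(c) = C1*exp(-c*sqrt(1 - sqrt(5)/3)) + C2*exp(c*sqrt(1 - sqrt(5)/3)) + C3*exp(-c*sqrt(sqrt(5)/3 + 1)) + C4*exp(c*sqrt(sqrt(5)/3 + 1))


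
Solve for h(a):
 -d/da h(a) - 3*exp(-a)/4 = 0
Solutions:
 h(a) = C1 + 3*exp(-a)/4


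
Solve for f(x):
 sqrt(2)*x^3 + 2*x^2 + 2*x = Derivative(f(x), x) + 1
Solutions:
 f(x) = C1 + sqrt(2)*x^4/4 + 2*x^3/3 + x^2 - x


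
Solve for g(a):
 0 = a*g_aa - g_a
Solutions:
 g(a) = C1 + C2*a^2


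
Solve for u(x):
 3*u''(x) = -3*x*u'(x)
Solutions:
 u(x) = C1 + C2*erf(sqrt(2)*x/2)


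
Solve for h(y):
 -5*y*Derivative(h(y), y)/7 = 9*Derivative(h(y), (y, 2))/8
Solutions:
 h(y) = C1 + C2*erf(2*sqrt(35)*y/21)


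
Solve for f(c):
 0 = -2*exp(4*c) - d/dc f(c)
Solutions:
 f(c) = C1 - exp(4*c)/2


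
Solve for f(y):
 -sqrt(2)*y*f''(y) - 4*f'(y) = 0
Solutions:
 f(y) = C1 + C2*y^(1 - 2*sqrt(2))


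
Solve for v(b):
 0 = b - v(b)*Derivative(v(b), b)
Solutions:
 v(b) = -sqrt(C1 + b^2)
 v(b) = sqrt(C1 + b^2)


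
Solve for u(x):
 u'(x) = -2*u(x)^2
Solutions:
 u(x) = 1/(C1 + 2*x)


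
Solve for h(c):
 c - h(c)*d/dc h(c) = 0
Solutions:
 h(c) = -sqrt(C1 + c^2)
 h(c) = sqrt(C1 + c^2)


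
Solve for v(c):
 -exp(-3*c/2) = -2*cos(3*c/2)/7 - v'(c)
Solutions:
 v(c) = C1 - 4*sin(3*c/2)/21 - 2*exp(-3*c/2)/3


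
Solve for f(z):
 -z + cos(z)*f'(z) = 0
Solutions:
 f(z) = C1 + Integral(z/cos(z), z)


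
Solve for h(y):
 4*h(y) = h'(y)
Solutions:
 h(y) = C1*exp(4*y)


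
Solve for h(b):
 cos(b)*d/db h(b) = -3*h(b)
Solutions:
 h(b) = C1*(sin(b) - 1)^(3/2)/(sin(b) + 1)^(3/2)


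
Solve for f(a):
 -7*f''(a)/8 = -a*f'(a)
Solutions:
 f(a) = C1 + C2*erfi(2*sqrt(7)*a/7)


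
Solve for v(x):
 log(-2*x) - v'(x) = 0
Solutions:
 v(x) = C1 + x*log(-x) + x*(-1 + log(2))


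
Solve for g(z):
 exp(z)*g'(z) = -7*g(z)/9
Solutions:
 g(z) = C1*exp(7*exp(-z)/9)


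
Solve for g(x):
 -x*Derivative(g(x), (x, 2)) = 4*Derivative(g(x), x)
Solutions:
 g(x) = C1 + C2/x^3


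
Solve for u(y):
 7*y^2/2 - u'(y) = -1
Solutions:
 u(y) = C1 + 7*y^3/6 + y


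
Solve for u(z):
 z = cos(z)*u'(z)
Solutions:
 u(z) = C1 + Integral(z/cos(z), z)


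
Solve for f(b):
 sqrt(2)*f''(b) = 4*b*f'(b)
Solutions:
 f(b) = C1 + C2*erfi(2^(1/4)*b)


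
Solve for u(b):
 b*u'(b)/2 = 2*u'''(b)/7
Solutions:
 u(b) = C1 + Integral(C2*airyai(14^(1/3)*b/2) + C3*airybi(14^(1/3)*b/2), b)


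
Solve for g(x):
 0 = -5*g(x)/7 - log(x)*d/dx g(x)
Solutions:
 g(x) = C1*exp(-5*li(x)/7)


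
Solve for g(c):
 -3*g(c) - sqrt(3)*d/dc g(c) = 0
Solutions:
 g(c) = C1*exp(-sqrt(3)*c)


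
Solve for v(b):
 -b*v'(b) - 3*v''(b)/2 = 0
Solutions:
 v(b) = C1 + C2*erf(sqrt(3)*b/3)


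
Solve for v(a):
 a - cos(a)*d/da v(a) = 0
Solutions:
 v(a) = C1 + Integral(a/cos(a), a)


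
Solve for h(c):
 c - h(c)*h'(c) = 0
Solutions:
 h(c) = -sqrt(C1 + c^2)
 h(c) = sqrt(C1 + c^2)


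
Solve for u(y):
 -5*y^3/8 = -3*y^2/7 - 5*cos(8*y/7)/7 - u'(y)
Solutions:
 u(y) = C1 + 5*y^4/32 - y^3/7 - 5*sin(8*y/7)/8


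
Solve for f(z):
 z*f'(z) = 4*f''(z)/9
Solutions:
 f(z) = C1 + C2*erfi(3*sqrt(2)*z/4)


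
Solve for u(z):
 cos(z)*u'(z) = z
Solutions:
 u(z) = C1 + Integral(z/cos(z), z)


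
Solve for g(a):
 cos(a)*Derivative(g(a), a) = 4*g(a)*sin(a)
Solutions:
 g(a) = C1/cos(a)^4


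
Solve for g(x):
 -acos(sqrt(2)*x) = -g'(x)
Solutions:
 g(x) = C1 + x*acos(sqrt(2)*x) - sqrt(2)*sqrt(1 - 2*x^2)/2


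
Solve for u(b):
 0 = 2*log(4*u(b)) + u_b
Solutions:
 Integral(1/(log(_y) + 2*log(2)), (_y, u(b)))/2 = C1 - b


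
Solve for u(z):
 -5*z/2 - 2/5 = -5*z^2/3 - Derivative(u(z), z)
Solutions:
 u(z) = C1 - 5*z^3/9 + 5*z^2/4 + 2*z/5


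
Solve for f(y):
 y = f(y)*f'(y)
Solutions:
 f(y) = -sqrt(C1 + y^2)
 f(y) = sqrt(C1 + y^2)


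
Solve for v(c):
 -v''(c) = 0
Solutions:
 v(c) = C1 + C2*c


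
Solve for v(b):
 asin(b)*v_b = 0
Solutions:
 v(b) = C1


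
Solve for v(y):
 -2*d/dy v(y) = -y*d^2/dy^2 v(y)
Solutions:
 v(y) = C1 + C2*y^3


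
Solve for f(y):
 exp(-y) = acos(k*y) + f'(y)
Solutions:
 f(y) = C1 - Piecewise((y*acos(k*y) + exp(-y) - sqrt(-k^2*y^2 + 1)/k, Ne(k, 0)), (pi*y/2 + exp(-y), True))


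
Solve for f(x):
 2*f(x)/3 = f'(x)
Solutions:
 f(x) = C1*exp(2*x/3)


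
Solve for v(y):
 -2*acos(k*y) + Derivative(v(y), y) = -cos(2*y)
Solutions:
 v(y) = C1 + 2*Piecewise((y*acos(k*y) - sqrt(-k^2*y^2 + 1)/k, Ne(k, 0)), (pi*y/2, True)) - sin(2*y)/2


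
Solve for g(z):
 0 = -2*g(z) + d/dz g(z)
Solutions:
 g(z) = C1*exp(2*z)


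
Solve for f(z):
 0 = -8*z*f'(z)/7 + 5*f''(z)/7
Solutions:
 f(z) = C1 + C2*erfi(2*sqrt(5)*z/5)


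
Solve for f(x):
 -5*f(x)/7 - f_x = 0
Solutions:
 f(x) = C1*exp(-5*x/7)


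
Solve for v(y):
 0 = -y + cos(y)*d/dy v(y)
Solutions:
 v(y) = C1 + Integral(y/cos(y), y)


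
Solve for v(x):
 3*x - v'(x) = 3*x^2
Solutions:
 v(x) = C1 - x^3 + 3*x^2/2


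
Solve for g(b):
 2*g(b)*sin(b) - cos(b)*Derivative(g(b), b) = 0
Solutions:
 g(b) = C1/cos(b)^2


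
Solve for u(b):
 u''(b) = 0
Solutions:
 u(b) = C1 + C2*b


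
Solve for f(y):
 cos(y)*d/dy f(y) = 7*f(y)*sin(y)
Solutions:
 f(y) = C1/cos(y)^7


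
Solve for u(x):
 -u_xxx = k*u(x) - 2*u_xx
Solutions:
 u(x) = C1*exp(x*(-(27*k/2 + sqrt((27*k - 16)^2 - 256)/2 - 8)^(1/3) + 2 - 4/(27*k/2 + sqrt((27*k - 16)^2 - 256)/2 - 8)^(1/3))/3) + C2*exp(x*((27*k/2 + sqrt((27*k - 16)^2 - 256)/2 - 8)^(1/3) - sqrt(3)*I*(27*k/2 + sqrt((27*k - 16)^2 - 256)/2 - 8)^(1/3) + 4 - 16/((-1 + sqrt(3)*I)*(27*k/2 + sqrt((27*k - 16)^2 - 256)/2 - 8)^(1/3)))/6) + C3*exp(x*((27*k/2 + sqrt((27*k - 16)^2 - 256)/2 - 8)^(1/3) + sqrt(3)*I*(27*k/2 + sqrt((27*k - 16)^2 - 256)/2 - 8)^(1/3) + 4 + 16/((1 + sqrt(3)*I)*(27*k/2 + sqrt((27*k - 16)^2 - 256)/2 - 8)^(1/3)))/6)


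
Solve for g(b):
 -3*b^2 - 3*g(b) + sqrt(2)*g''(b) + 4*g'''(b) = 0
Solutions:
 g(b) = C1*exp(-b*(2^(2/3)/(-sqrt(2) + sqrt(-2 + (324 - sqrt(2))^2) + 324)^(1/3) + 2*sqrt(2) + 2^(1/3)*(-sqrt(2) + sqrt(-2 + (324 - sqrt(2))^2) + 324)^(1/3))/24)*sin(2^(1/3)*sqrt(3)*b*(-(-sqrt(2) + sqrt(-2 + (324 - sqrt(2))^2) + 324)^(1/3) + 2^(1/3)/(-sqrt(2) + sqrt(-2 + (324 - sqrt(2))^2) + 324)^(1/3))/24) + C2*exp(-b*(2^(2/3)/(-sqrt(2) + sqrt(-2 + (324 - sqrt(2))^2) + 324)^(1/3) + 2*sqrt(2) + 2^(1/3)*(-sqrt(2) + sqrt(-2 + (324 - sqrt(2))^2) + 324)^(1/3))/24)*cos(2^(1/3)*sqrt(3)*b*(-(-sqrt(2) + sqrt(-2 + (324 - sqrt(2))^2) + 324)^(1/3) + 2^(1/3)/(-sqrt(2) + sqrt(-2 + (324 - sqrt(2))^2) + 324)^(1/3))/24) + C3*exp(b*(-sqrt(2) + 2^(2/3)/(-sqrt(2) + sqrt(-2 + (324 - sqrt(2))^2) + 324)^(1/3) + 2^(1/3)*(-sqrt(2) + sqrt(-2 + (324 - sqrt(2))^2) + 324)^(1/3))/12) - b^2 - 2*sqrt(2)/3


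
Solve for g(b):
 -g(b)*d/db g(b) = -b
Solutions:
 g(b) = -sqrt(C1 + b^2)
 g(b) = sqrt(C1 + b^2)


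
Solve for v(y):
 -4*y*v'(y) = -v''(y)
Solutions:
 v(y) = C1 + C2*erfi(sqrt(2)*y)


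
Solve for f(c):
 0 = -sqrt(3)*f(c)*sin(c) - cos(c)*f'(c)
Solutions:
 f(c) = C1*cos(c)^(sqrt(3))


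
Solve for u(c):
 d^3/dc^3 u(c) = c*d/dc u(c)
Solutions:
 u(c) = C1 + Integral(C2*airyai(c) + C3*airybi(c), c)


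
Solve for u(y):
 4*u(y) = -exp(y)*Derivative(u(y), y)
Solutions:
 u(y) = C1*exp(4*exp(-y))


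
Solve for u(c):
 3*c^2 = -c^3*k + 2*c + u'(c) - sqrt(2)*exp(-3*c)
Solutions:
 u(c) = C1 + c^4*k/4 + c^3 - c^2 - sqrt(2)*exp(-3*c)/3


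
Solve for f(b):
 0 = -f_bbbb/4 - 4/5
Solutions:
 f(b) = C1 + C2*b + C3*b^2 + C4*b^3 - 2*b^4/15


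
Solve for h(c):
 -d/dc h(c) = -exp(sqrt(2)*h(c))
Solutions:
 h(c) = sqrt(2)*(2*log(-1/(C1 + c)) - log(2))/4


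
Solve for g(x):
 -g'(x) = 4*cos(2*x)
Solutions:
 g(x) = C1 - 2*sin(2*x)


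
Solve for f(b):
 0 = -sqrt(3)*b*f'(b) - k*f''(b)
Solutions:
 f(b) = C1 + C2*sqrt(k)*erf(sqrt(2)*3^(1/4)*b*sqrt(1/k)/2)


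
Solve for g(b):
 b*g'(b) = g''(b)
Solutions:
 g(b) = C1 + C2*erfi(sqrt(2)*b/2)


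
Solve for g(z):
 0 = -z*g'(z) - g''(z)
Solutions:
 g(z) = C1 + C2*erf(sqrt(2)*z/2)


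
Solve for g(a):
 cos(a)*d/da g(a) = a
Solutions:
 g(a) = C1 + Integral(a/cos(a), a)


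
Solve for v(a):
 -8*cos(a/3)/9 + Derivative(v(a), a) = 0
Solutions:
 v(a) = C1 + 8*sin(a/3)/3


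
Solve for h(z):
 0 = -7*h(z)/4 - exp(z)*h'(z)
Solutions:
 h(z) = C1*exp(7*exp(-z)/4)


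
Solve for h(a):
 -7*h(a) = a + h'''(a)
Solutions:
 h(a) = C3*exp(-7^(1/3)*a) - a/7 + (C1*sin(sqrt(3)*7^(1/3)*a/2) + C2*cos(sqrt(3)*7^(1/3)*a/2))*exp(7^(1/3)*a/2)


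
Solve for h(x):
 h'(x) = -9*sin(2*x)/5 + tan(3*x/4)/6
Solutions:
 h(x) = C1 - 2*log(cos(3*x/4))/9 + 9*cos(2*x)/10


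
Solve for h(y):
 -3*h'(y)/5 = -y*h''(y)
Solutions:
 h(y) = C1 + C2*y^(8/5)


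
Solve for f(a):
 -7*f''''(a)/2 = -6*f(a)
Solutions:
 f(a) = C1*exp(-sqrt(2)*3^(1/4)*7^(3/4)*a/7) + C2*exp(sqrt(2)*3^(1/4)*7^(3/4)*a/7) + C3*sin(sqrt(2)*3^(1/4)*7^(3/4)*a/7) + C4*cos(sqrt(2)*3^(1/4)*7^(3/4)*a/7)


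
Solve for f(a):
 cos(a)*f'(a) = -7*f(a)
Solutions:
 f(a) = C1*sqrt(sin(a) - 1)*(sin(a)^3 - 3*sin(a)^2 + 3*sin(a) - 1)/(sqrt(sin(a) + 1)*(sin(a)^3 + 3*sin(a)^2 + 3*sin(a) + 1))


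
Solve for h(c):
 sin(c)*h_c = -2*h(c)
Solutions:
 h(c) = C1*(cos(c) + 1)/(cos(c) - 1)


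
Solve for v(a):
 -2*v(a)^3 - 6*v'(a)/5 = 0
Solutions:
 v(a) = -sqrt(6)*sqrt(-1/(C1 - 5*a))/2
 v(a) = sqrt(6)*sqrt(-1/(C1 - 5*a))/2


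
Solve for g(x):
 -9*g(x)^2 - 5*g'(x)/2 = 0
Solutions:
 g(x) = 5/(C1 + 18*x)


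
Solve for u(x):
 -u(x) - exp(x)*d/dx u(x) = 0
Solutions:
 u(x) = C1*exp(exp(-x))


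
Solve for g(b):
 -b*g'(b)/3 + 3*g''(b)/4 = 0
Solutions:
 g(b) = C1 + C2*erfi(sqrt(2)*b/3)


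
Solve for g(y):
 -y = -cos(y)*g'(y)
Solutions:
 g(y) = C1 + Integral(y/cos(y), y)


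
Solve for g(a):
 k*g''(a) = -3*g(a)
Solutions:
 g(a) = C1*exp(-sqrt(3)*a*sqrt(-1/k)) + C2*exp(sqrt(3)*a*sqrt(-1/k))


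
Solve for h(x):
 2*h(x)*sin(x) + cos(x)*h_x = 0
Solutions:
 h(x) = C1*cos(x)^2


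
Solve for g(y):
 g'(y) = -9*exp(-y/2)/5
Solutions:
 g(y) = C1 + 18*exp(-y/2)/5


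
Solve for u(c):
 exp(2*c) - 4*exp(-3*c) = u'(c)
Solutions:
 u(c) = C1 + exp(2*c)/2 + 4*exp(-3*c)/3


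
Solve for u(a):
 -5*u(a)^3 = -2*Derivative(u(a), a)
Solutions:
 u(a) = -sqrt(-1/(C1 + 5*a))
 u(a) = sqrt(-1/(C1 + 5*a))


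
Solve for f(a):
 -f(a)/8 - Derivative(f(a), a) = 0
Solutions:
 f(a) = C1*exp(-a/8)


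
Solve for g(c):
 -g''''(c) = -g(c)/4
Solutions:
 g(c) = C1*exp(-sqrt(2)*c/2) + C2*exp(sqrt(2)*c/2) + C3*sin(sqrt(2)*c/2) + C4*cos(sqrt(2)*c/2)


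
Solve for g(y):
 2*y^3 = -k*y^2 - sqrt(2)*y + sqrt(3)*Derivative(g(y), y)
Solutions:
 g(y) = C1 + sqrt(3)*k*y^3/9 + sqrt(3)*y^4/6 + sqrt(6)*y^2/6


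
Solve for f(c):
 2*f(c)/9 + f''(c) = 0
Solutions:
 f(c) = C1*sin(sqrt(2)*c/3) + C2*cos(sqrt(2)*c/3)


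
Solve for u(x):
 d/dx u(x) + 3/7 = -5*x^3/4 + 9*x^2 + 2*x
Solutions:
 u(x) = C1 - 5*x^4/16 + 3*x^3 + x^2 - 3*x/7


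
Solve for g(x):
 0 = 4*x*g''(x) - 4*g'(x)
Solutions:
 g(x) = C1 + C2*x^2


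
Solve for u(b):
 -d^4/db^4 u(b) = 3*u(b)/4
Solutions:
 u(b) = (C1*sin(3^(1/4)*b/2) + C2*cos(3^(1/4)*b/2))*exp(-3^(1/4)*b/2) + (C3*sin(3^(1/4)*b/2) + C4*cos(3^(1/4)*b/2))*exp(3^(1/4)*b/2)


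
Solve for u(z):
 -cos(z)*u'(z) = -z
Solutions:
 u(z) = C1 + Integral(z/cos(z), z)


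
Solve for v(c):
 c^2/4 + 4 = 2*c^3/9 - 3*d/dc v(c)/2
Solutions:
 v(c) = C1 + c^4/27 - c^3/18 - 8*c/3


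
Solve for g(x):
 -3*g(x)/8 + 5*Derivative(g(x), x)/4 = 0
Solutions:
 g(x) = C1*exp(3*x/10)


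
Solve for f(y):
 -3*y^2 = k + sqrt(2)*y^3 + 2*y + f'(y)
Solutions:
 f(y) = C1 - k*y - sqrt(2)*y^4/4 - y^3 - y^2


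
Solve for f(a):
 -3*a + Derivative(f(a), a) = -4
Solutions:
 f(a) = C1 + 3*a^2/2 - 4*a


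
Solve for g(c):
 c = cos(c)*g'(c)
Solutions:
 g(c) = C1 + Integral(c/cos(c), c)


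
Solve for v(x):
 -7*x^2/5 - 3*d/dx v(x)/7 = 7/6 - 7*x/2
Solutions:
 v(x) = C1 - 49*x^3/45 + 49*x^2/12 - 49*x/18


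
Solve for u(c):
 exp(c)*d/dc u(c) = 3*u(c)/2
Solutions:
 u(c) = C1*exp(-3*exp(-c)/2)


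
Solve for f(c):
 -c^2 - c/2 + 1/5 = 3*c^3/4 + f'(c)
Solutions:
 f(c) = C1 - 3*c^4/16 - c^3/3 - c^2/4 + c/5


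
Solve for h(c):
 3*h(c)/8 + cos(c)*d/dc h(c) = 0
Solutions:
 h(c) = C1*(sin(c) - 1)^(3/16)/(sin(c) + 1)^(3/16)


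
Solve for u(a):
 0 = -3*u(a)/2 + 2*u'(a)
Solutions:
 u(a) = C1*exp(3*a/4)


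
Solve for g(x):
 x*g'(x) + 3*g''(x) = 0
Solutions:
 g(x) = C1 + C2*erf(sqrt(6)*x/6)


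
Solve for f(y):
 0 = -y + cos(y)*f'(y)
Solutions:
 f(y) = C1 + Integral(y/cos(y), y)


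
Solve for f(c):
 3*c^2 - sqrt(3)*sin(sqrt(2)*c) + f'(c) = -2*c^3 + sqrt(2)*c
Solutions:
 f(c) = C1 - c^4/2 - c^3 + sqrt(2)*c^2/2 - sqrt(6)*cos(sqrt(2)*c)/2


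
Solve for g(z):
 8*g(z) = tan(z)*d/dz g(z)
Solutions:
 g(z) = C1*sin(z)^8


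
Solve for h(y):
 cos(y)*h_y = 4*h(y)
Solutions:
 h(y) = C1*(sin(y)^2 + 2*sin(y) + 1)/(sin(y)^2 - 2*sin(y) + 1)


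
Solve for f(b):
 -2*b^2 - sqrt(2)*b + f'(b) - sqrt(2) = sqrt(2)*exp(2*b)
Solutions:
 f(b) = C1 + 2*b^3/3 + sqrt(2)*b^2/2 + sqrt(2)*b + sqrt(2)*exp(2*b)/2


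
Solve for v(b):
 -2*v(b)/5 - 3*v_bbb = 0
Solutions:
 v(b) = C3*exp(-15^(2/3)*2^(1/3)*b/15) + (C1*sin(2^(1/3)*3^(1/6)*5^(2/3)*b/10) + C2*cos(2^(1/3)*3^(1/6)*5^(2/3)*b/10))*exp(15^(2/3)*2^(1/3)*b/30)


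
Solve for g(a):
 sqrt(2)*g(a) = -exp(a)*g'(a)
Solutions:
 g(a) = C1*exp(sqrt(2)*exp(-a))


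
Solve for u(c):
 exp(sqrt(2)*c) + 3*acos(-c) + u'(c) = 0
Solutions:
 u(c) = C1 - 3*c*acos(-c) - 3*sqrt(1 - c^2) - sqrt(2)*exp(sqrt(2)*c)/2


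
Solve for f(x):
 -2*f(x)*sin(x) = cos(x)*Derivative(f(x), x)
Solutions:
 f(x) = C1*cos(x)^2


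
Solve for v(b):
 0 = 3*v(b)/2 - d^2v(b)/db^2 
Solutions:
 v(b) = C1*exp(-sqrt(6)*b/2) + C2*exp(sqrt(6)*b/2)


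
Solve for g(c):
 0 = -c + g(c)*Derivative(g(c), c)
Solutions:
 g(c) = -sqrt(C1 + c^2)
 g(c) = sqrt(C1 + c^2)


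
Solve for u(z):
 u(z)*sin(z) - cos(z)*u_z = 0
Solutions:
 u(z) = C1/cos(z)


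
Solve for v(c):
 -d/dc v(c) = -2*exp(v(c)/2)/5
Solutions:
 v(c) = 2*log(-1/(C1 + 2*c)) + 2*log(10)


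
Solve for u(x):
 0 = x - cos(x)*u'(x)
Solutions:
 u(x) = C1 + Integral(x/cos(x), x)


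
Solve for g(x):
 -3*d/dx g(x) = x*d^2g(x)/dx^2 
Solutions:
 g(x) = C1 + C2/x^2


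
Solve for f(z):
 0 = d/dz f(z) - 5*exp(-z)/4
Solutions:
 f(z) = C1 - 5*exp(-z)/4


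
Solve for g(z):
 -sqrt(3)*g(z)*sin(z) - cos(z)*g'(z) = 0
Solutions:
 g(z) = C1*cos(z)^(sqrt(3))


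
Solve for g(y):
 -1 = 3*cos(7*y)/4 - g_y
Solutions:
 g(y) = C1 + y + 3*sin(7*y)/28


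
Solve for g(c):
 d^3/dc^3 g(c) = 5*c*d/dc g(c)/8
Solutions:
 g(c) = C1 + Integral(C2*airyai(5^(1/3)*c/2) + C3*airybi(5^(1/3)*c/2), c)


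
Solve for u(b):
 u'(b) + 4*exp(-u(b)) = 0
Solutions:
 u(b) = log(C1 - 4*b)


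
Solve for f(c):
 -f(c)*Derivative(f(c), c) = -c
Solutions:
 f(c) = -sqrt(C1 + c^2)
 f(c) = sqrt(C1 + c^2)


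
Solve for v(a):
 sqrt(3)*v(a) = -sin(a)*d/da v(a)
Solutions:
 v(a) = C1*(cos(a) + 1)^(sqrt(3)/2)/(cos(a) - 1)^(sqrt(3)/2)


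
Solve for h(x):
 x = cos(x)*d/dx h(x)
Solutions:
 h(x) = C1 + Integral(x/cos(x), x)


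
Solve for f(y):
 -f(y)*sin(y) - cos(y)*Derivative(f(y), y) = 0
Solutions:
 f(y) = C1*cos(y)


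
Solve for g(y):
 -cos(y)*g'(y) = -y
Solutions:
 g(y) = C1 + Integral(y/cos(y), y)


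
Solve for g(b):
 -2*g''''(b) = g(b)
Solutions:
 g(b) = (C1*sin(2^(1/4)*b/2) + C2*cos(2^(1/4)*b/2))*exp(-2^(1/4)*b/2) + (C3*sin(2^(1/4)*b/2) + C4*cos(2^(1/4)*b/2))*exp(2^(1/4)*b/2)


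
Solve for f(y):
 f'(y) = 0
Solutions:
 f(y) = C1


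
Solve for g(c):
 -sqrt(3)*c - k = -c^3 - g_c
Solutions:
 g(c) = C1 - c^4/4 + sqrt(3)*c^2/2 + c*k


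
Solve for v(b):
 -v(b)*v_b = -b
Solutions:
 v(b) = -sqrt(C1 + b^2)
 v(b) = sqrt(C1 + b^2)


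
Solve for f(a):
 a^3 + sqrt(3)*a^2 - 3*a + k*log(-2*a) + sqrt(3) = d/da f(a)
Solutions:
 f(a) = C1 + a^4/4 + sqrt(3)*a^3/3 - 3*a^2/2 + a*k*log(-a) + a*(-k + k*log(2) + sqrt(3))


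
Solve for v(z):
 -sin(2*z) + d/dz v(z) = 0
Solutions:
 v(z) = C1 - cos(2*z)/2


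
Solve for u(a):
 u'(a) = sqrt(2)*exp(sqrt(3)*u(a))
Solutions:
 u(a) = sqrt(3)*(2*log(-1/(C1 + sqrt(2)*a)) - log(3))/6


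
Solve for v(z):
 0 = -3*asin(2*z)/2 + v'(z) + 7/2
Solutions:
 v(z) = C1 + 3*z*asin(2*z)/2 - 7*z/2 + 3*sqrt(1 - 4*z^2)/4


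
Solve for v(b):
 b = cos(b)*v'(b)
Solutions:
 v(b) = C1 + Integral(b/cos(b), b)
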